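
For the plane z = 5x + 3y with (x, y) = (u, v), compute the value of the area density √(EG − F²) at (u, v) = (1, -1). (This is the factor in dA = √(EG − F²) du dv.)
√(EG − F²)|_{(1, -1)} = sqrt(35)

E = 26, F = 15, G = 10, so EG − F² = 35. Taking the positive square root: √(EG − F²) = sqrt(35). At (u, v) = (1, -1): sqrt(35).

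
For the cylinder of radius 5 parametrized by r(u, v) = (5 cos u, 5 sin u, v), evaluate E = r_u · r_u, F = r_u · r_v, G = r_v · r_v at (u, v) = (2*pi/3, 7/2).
E = 25;  F = 0;  G = 1

Partials: r_u = (-5*sin(u), 5*cos(u), 0), r_v = (0, 0, 1). As functions of (u, v):
  E = r_u · r_u = 25,
  F = r_u · r_v = 0,
  G = r_v · r_v = 1.
Evaluating at (u, v) = (2*pi/3, 7/2): E = 25, F = 0, G = 1.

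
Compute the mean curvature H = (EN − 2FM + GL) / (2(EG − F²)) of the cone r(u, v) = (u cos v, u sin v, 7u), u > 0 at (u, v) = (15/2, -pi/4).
H = 7*sqrt(2)/150

With E = 50, F = 0, G = u^2, L = 0, M = 0, N = 7*sqrt(2)*u^2/(10*Abs(u)), assemble
  H = (EN − 2FM + GL) / (2(EG − F²)) = 7*sqrt(2)/(20*Abs(u)).
At (u, v) = (15/2, -pi/4): H = 7*sqrt(2)/150.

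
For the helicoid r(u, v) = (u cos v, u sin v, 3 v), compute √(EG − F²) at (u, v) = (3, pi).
√(EG − F²)|_{(3, pi)} = 3*sqrt(2)

E = 1, F = 0, G = u^2 + 9; EG − F² = u^2 + 9; √(EG − F²) = sqrt(u^2 + 9). At the given point: 3*sqrt(2).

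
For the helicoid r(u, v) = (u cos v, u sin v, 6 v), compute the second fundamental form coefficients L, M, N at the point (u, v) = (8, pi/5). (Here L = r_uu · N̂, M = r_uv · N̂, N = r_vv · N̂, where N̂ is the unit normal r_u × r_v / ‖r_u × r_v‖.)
L = 0;  M = -3/5;  N = 0

Compute the unit normal N̂(u, v) = (6*sin(v)/sqrt(u^2 + 36), -6*cos(v)/sqrt(u^2 + 36), u/sqrt(u^2 + 36)), and the second partials r_uu, r_uv, r_vv. Take dot products:
  L(u, v) = r_uu · N̂ = 0,
  M(u, v) = r_uv · N̂ = -6/sqrt(u^2 + 36),
  N(u, v) = r_vv · N̂ = 0.
Evaluating at (u, v) = (8, pi/5):
  L = 0, M = -3/5, N = 0.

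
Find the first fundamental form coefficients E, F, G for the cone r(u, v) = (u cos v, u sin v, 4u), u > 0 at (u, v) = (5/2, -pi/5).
E = 17;  F = 0;  G = 25/4

Partials: r_u = (cos(v), sin(v), 4), r_v = (-u*sin(v), u*cos(v), 0). As functions of (u, v):
  E = r_u · r_u = 17,
  F = r_u · r_v = 0,
  G = r_v · r_v = u^2.
Evaluating at (u, v) = (5/2, -pi/5): E = 17, F = 0, G = 25/4.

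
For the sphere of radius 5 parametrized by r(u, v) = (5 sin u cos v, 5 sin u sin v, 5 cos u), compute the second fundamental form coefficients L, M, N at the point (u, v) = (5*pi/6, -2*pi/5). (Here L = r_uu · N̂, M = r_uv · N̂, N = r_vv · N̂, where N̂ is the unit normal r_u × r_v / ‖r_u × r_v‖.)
L = -5;  M = 0;  N = -5/4

Compute the unit normal N̂(u, v) = (sin(u)^2*cos(v)/Abs(sin(u)), sin(u)^2*sin(v)/Abs(sin(u)), sin(2*u)/(2*Abs(sin(u)))), and the second partials r_uu, r_uv, r_vv. Take dot products:
  L(u, v) = r_uu · N̂ = -5*sin(u)/Abs(sin(u)),
  M(u, v) = r_uv · N̂ = 0,
  N(u, v) = r_vv · N̂ = -5*sin(u)^3/Abs(sin(u)).
Evaluating at (u, v) = (5*pi/6, -2*pi/5):
  L = -5, M = 0, N = -5/4.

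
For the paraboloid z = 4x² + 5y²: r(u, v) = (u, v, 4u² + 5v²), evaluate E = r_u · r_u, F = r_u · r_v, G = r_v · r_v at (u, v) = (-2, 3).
E = 257;  F = -480;  G = 901

Partials: r_u = (1, 0, 8*u), r_v = (0, 1, 10*v). As functions of (u, v):
  E = r_u · r_u = 64*u^2 + 1,
  F = r_u · r_v = 80*u*v,
  G = r_v · r_v = 100*v^2 + 1.
Evaluating at (u, v) = (-2, 3): E = 257, F = -480, G = 901.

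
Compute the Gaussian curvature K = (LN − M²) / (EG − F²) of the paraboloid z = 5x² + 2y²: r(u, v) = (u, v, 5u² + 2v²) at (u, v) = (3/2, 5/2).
K = 10/26569

Coefficients of the first fundamental form: E = 100*u^2 + 1, F = 40*u*v, G = 16*v^2 + 1.
Coefficients of the second fundamental form: L = 10/sqrt(100*u^2 + 16*v^2 + 1), M = 0, N = 4/sqrt(100*u^2 + 16*v^2 + 1).
Assemble K = (LN − M²)/(EG − F²) = 40/(10000*u^4 + 3200*u^2*v^2 + 200*u^2 + 256*v^4 + 32*v^2 + 1). At (u, v) = (3/2, 5/2): K = 10/26569.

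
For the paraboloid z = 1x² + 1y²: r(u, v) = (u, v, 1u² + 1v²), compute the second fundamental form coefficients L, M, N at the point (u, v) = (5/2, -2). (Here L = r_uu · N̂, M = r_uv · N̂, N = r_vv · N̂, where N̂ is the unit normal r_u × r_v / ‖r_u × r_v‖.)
L = sqrt(42)/21;  M = 0;  N = sqrt(42)/21

Compute the unit normal N̂(u, v) = (-2*u/sqrt(4*u^2 + 4*v^2 + 1), -2*v/sqrt(4*u^2 + 4*v^2 + 1), 1/sqrt(4*u^2 + 4*v^2 + 1)), and the second partials r_uu, r_uv, r_vv. Take dot products:
  L(u, v) = r_uu · N̂ = 2/sqrt(4*u^2 + 4*v^2 + 1),
  M(u, v) = r_uv · N̂ = 0,
  N(u, v) = r_vv · N̂ = 2/sqrt(4*u^2 + 4*v^2 + 1).
Evaluating at (u, v) = (5/2, -2):
  L = sqrt(42)/21, M = 0, N = sqrt(42)/21.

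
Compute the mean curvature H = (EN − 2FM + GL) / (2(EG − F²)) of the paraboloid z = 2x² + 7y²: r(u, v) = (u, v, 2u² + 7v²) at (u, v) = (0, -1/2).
H = 107*sqrt(2)/500

With E = 16*u^2 + 1, F = 56*u*v, G = 196*v^2 + 1, L = 4/sqrt(16*u^2 + 196*v^2 + 1), M = 0, N = 14/sqrt(16*u^2 + 196*v^2 + 1), assemble
  H = (EN − 2FM + GL) / (2(EG − F²)) = (112*u^2 + 392*v^2 + 9)/(16*u^2 + 196*v^2 + 1)^(3/2).
At (u, v) = (0, -1/2): H = 107*sqrt(2)/500.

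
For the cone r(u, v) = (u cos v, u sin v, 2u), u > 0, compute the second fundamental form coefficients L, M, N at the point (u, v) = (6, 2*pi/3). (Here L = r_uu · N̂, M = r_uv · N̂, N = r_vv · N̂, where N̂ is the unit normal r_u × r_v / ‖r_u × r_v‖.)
L = 0;  M = 0;  N = 12*sqrt(5)/5

Compute the unit normal N̂(u, v) = (-2*sqrt(5)*u*cos(v)/(5*Abs(u)), -2*sqrt(5)*u*sin(v)/(5*Abs(u)), sqrt(5)*u/(5*Abs(u))), and the second partials r_uu, r_uv, r_vv. Take dot products:
  L(u, v) = r_uu · N̂ = 0,
  M(u, v) = r_uv · N̂ = 0,
  N(u, v) = r_vv · N̂ = 2*sqrt(5)*u^2/(5*Abs(u)).
Evaluating at (u, v) = (6, 2*pi/3):
  L = 0, M = 0, N = 12*sqrt(5)/5.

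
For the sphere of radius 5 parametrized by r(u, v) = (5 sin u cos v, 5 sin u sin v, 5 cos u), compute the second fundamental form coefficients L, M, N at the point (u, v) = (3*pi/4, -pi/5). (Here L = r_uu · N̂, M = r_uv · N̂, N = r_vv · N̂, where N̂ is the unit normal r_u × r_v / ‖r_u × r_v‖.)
L = -5;  M = 0;  N = -5/2

Compute the unit normal N̂(u, v) = (sin(u)^2*cos(v)/Abs(sin(u)), sin(u)^2*sin(v)/Abs(sin(u)), sin(2*u)/(2*Abs(sin(u)))), and the second partials r_uu, r_uv, r_vv. Take dot products:
  L(u, v) = r_uu · N̂ = -5*sin(u)/Abs(sin(u)),
  M(u, v) = r_uv · N̂ = 0,
  N(u, v) = r_vv · N̂ = -5*sin(u)^3/Abs(sin(u)).
Evaluating at (u, v) = (3*pi/4, -pi/5):
  L = -5, M = 0, N = -5/2.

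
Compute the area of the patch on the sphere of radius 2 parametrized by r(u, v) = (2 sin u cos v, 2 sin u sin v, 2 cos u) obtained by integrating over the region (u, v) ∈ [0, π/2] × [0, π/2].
Area = 2*pi

Area = ∫∫ √(EG − F²) du dv with √(EG − F²) = 4*Abs(sin(u)). Integrating over [0, π/2] × [0, π/2] gives 2*pi.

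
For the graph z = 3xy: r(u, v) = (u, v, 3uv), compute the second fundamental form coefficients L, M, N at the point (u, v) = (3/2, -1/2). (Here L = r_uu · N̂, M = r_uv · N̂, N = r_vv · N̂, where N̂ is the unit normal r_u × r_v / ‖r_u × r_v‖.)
L = 0;  M = 3*sqrt(94)/47;  N = 0

Compute the unit normal N̂(u, v) = (-3*v/sqrt(9*u^2 + 9*v^2 + 1), -3*u/sqrt(9*u^2 + 9*v^2 + 1), 1/sqrt(9*u^2 + 9*v^2 + 1)), and the second partials r_uu, r_uv, r_vv. Take dot products:
  L(u, v) = r_uu · N̂ = 0,
  M(u, v) = r_uv · N̂ = 3/sqrt(9*u^2 + 9*v^2 + 1),
  N(u, v) = r_vv · N̂ = 0.
Evaluating at (u, v) = (3/2, -1/2):
  L = 0, M = 3*sqrt(94)/47, N = 0.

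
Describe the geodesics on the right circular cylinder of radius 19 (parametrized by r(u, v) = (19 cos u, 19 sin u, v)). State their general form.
The cylinder is flat (K = 0) and locally isometric to the plane via the development (u, v) ↦ (19 u, v). Geodesics are the pre-images of straight lines: circles (v constant), vertical lines (u constant), and helices (v = c · u + d) for constants c, d.

A right cylinder has E = 19², F = 0, G = 1, so EG − F² = 19², and L = −19, M = N = 0, giving K = (LN − M²)/(EG − F²) = 0 everywhere. A flat surface is locally isometric to the Euclidean plane via the map (u, v) ↦ (19 u, v). Straight lines in the (x̃, ỹ) plane pull back to: (a) horizontal circles (v = const), (b) vertical generators (u = const), and (c) helices (19 u tan θ = v, i.e. v = c · u + d).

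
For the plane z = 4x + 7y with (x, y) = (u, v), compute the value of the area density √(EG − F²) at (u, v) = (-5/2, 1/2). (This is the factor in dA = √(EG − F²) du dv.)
√(EG − F²)|_{(-5/2, 1/2)} = sqrt(66)

E = 17, F = 28, G = 50, so EG − F² = 66. Taking the positive square root: √(EG − F²) = sqrt(66). At (u, v) = (-5/2, 1/2): sqrt(66).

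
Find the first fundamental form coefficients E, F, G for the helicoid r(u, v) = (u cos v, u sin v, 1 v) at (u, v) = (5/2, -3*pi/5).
E = 1;  F = 0;  G = 29/4

Partials: r_u = (cos(v), sin(v), 0), r_v = (-u*sin(v), u*cos(v), 1). As functions of (u, v):
  E = r_u · r_u = 1,
  F = r_u · r_v = 0,
  G = r_v · r_v = u^2 + 1.
Evaluating at (u, v) = (5/2, -3*pi/5): E = 1, F = 0, G = 29/4.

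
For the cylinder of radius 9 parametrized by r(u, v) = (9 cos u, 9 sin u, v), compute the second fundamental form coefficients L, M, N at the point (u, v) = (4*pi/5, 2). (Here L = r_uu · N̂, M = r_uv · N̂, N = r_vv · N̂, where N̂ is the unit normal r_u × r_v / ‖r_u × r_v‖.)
L = -9;  M = 0;  N = 0

Compute the unit normal N̂(u, v) = (cos(u), sin(u), 0), and the second partials r_uu, r_uv, r_vv. Take dot products:
  L(u, v) = r_uu · N̂ = -9,
  M(u, v) = r_uv · N̂ = 0,
  N(u, v) = r_vv · N̂ = 0.
Evaluating at (u, v) = (4*pi/5, 2):
  L = -9, M = 0, N = 0.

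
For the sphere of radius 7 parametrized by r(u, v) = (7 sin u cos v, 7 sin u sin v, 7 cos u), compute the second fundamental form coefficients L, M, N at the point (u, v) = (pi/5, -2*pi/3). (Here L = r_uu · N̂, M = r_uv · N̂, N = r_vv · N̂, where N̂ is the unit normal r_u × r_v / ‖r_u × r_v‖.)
L = -7;  M = 0;  N = -35/8 + 7*sqrt(5)/8

Compute the unit normal N̂(u, v) = (sin(u)^2*cos(v)/Abs(sin(u)), sin(u)^2*sin(v)/Abs(sin(u)), sin(2*u)/(2*Abs(sin(u)))), and the second partials r_uu, r_uv, r_vv. Take dot products:
  L(u, v) = r_uu · N̂ = -7*sin(u)/Abs(sin(u)),
  M(u, v) = r_uv · N̂ = 0,
  N(u, v) = r_vv · N̂ = -7*sin(u)^3/Abs(sin(u)).
Evaluating at (u, v) = (pi/5, -2*pi/3):
  L = -7, M = 0, N = -35/8 + 7*sqrt(5)/8.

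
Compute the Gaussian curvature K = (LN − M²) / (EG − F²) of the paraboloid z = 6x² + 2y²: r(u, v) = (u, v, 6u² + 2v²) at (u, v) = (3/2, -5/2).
K = 48/180625

Coefficients of the first fundamental form: E = 144*u^2 + 1, F = 48*u*v, G = 16*v^2 + 1.
Coefficients of the second fundamental form: L = 12/sqrt(144*u^2 + 16*v^2 + 1), M = 0, N = 4/sqrt(144*u^2 + 16*v^2 + 1).
Assemble K = (LN − M²)/(EG − F²) = 48/(20736*u^4 + 4608*u^2*v^2 + 288*u^2 + 256*v^4 + 32*v^2 + 1). At (u, v) = (3/2, -5/2): K = 48/180625.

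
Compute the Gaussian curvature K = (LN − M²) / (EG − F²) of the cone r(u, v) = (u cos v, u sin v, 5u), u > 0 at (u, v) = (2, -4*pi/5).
K = 0

Coefficients of the first fundamental form: E = 26, F = 0, G = u^2.
Coefficients of the second fundamental form: L = 0, M = 0, N = 5*sqrt(26)*u^2/(26*Abs(u)).
Assemble K = (LN − M²)/(EG − F²) = 0. At (u, v) = (2, -4*pi/5): K = 0.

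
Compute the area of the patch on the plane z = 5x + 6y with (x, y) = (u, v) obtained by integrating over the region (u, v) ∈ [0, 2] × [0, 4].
Area = 8*sqrt(62)

Area = ∫∫ √(EG − F²) du dv with √(EG − F²) = sqrt(62). Integrating over [0, 2] × [0, 4] gives 8*sqrt(62).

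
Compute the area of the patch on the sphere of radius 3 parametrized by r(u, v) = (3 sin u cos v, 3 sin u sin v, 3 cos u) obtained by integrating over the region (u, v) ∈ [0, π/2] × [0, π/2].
Area = 9*pi/2

Area = ∫∫ √(EG − F²) du dv with √(EG − F²) = 9*Abs(sin(u)). Integrating over [0, π/2] × [0, π/2] gives 9*pi/2.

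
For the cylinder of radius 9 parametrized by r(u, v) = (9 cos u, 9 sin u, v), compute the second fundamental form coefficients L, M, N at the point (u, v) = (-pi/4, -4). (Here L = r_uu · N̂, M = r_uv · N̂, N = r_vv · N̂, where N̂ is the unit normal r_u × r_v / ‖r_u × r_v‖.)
L = -9;  M = 0;  N = 0

Compute the unit normal N̂(u, v) = (cos(u), sin(u), 0), and the second partials r_uu, r_uv, r_vv. Take dot products:
  L(u, v) = r_uu · N̂ = -9,
  M(u, v) = r_uv · N̂ = 0,
  N(u, v) = r_vv · N̂ = 0.
Evaluating at (u, v) = (-pi/4, -4):
  L = -9, M = 0, N = 0.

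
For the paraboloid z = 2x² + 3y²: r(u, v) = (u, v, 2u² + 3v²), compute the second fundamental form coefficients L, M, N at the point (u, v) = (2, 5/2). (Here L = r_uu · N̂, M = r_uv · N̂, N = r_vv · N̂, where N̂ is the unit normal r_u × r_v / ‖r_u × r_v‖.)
L = 2*sqrt(290)/145;  M = 0;  N = 3*sqrt(290)/145

Compute the unit normal N̂(u, v) = (-4*u/sqrt(16*u^2 + 36*v^2 + 1), -6*v/sqrt(16*u^2 + 36*v^2 + 1), 1/sqrt(16*u^2 + 36*v^2 + 1)), and the second partials r_uu, r_uv, r_vv. Take dot products:
  L(u, v) = r_uu · N̂ = 4/sqrt(16*u^2 + 36*v^2 + 1),
  M(u, v) = r_uv · N̂ = 0,
  N(u, v) = r_vv · N̂ = 6/sqrt(16*u^2 + 36*v^2 + 1).
Evaluating at (u, v) = (2, 5/2):
  L = 2*sqrt(290)/145, M = 0, N = 3*sqrt(290)/145.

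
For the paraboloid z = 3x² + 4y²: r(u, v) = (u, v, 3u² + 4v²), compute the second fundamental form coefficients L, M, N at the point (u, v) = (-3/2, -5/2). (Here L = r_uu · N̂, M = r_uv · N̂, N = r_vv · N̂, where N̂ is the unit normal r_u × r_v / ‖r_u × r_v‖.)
L = 3*sqrt(482)/241;  M = 0;  N = 4*sqrt(482)/241

Compute the unit normal N̂(u, v) = (-6*u/sqrt(36*u^2 + 64*v^2 + 1), -8*v/sqrt(36*u^2 + 64*v^2 + 1), 1/sqrt(36*u^2 + 64*v^2 + 1)), and the second partials r_uu, r_uv, r_vv. Take dot products:
  L(u, v) = r_uu · N̂ = 6/sqrt(36*u^2 + 64*v^2 + 1),
  M(u, v) = r_uv · N̂ = 0,
  N(u, v) = r_vv · N̂ = 8/sqrt(36*u^2 + 64*v^2 + 1).
Evaluating at (u, v) = (-3/2, -5/2):
  L = 3*sqrt(482)/241, M = 0, N = 4*sqrt(482)/241.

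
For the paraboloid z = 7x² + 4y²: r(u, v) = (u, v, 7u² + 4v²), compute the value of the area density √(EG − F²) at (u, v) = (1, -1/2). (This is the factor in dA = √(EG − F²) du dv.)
√(EG − F²)|_{(1, -1/2)} = sqrt(213)

E = 196*u^2 + 1, F = 112*u*v, G = 64*v^2 + 1, so EG − F² = 196*u^2 + 64*v^2 + 1. Taking the positive square root: √(EG − F²) = sqrt(196*u^2 + 64*v^2 + 1). At (u, v) = (1, -1/2): sqrt(213).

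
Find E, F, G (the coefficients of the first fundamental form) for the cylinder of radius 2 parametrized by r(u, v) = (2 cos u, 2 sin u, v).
E = 4;  F = 0;  G = 1

Compute partials: r_u = (-2*sin(u), 2*cos(u), 0), r_v = (0, 0, 1). Then
  E = r_u · r_u = 4,
  F = r_u · r_v = 0,
  G = r_v · r_v = 1.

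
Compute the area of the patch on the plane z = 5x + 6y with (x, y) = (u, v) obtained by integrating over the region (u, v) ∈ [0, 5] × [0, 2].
Area = 10*sqrt(62)

Area = ∫∫ √(EG − F²) du dv with √(EG − F²) = sqrt(62). Integrating over [0, 5] × [0, 2] gives 10*sqrt(62).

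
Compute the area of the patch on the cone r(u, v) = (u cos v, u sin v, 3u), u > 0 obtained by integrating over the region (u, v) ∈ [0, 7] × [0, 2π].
Area = 49*sqrt(10)*pi

Area = ∫∫ √(EG − F²) du dv with √(EG − F²) = sqrt(10)*Abs(u). Integrating over [0, 7] × [0, 2π] gives 49*sqrt(10)*pi.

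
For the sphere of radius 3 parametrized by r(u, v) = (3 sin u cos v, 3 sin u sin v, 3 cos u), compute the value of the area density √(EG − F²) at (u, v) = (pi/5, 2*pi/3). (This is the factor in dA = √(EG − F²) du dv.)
√(EG − F²)|_{(pi/5, 2*pi/3)} = 9*sqrt(10 - 2*sqrt(5))/4

E = 9, F = 0, G = 9*sin(u)^2, so EG − F² = 81*sin(u)^2. Taking the positive square root: √(EG − F²) = 9*Abs(sin(u)). At (u, v) = (pi/5, 2*pi/3): 9*sqrt(10 - 2*sqrt(5))/4.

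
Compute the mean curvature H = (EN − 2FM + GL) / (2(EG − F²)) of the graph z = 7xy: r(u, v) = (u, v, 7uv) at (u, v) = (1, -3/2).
H = 4116*sqrt(641)/410881

With E = 49*v^2 + 1, F = 49*u*v, G = 49*u^2 + 1, L = 0, M = 7/sqrt(49*u^2 + 49*v^2 + 1), N = 0, assemble
  H = (EN − 2FM + GL) / (2(EG − F²)) = -343*u*v/(49*u^2 + 49*v^2 + 1)^(3/2).
At (u, v) = (1, -3/2): H = 4116*sqrt(641)/410881.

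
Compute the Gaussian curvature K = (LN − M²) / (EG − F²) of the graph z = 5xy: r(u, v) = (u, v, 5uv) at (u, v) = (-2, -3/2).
K = -400/395641

Coefficients of the first fundamental form: E = 25*v^2 + 1, F = 25*u*v, G = 25*u^2 + 1.
Coefficients of the second fundamental form: L = 0, M = 5/sqrt(25*u^2 + 25*v^2 + 1), N = 0.
Assemble K = (LN − M²)/(EG − F²) = -25/(625*u^4 + 1250*u^2*v^2 + 50*u^2 + 625*v^4 + 50*v^2 + 1). At (u, v) = (-2, -3/2): K = -400/395641.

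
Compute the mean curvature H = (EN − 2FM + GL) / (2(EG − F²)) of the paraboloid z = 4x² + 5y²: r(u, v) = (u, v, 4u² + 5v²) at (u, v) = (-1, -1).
H = 81*sqrt(165)/3025

With E = 64*u^2 + 1, F = 80*u*v, G = 100*v^2 + 1, L = 8/sqrt(64*u^2 + 100*v^2 + 1), M = 0, N = 10/sqrt(64*u^2 + 100*v^2 + 1), assemble
  H = (EN − 2FM + GL) / (2(EG − F²)) = (320*u^2 + 400*v^2 + 9)/(64*u^2 + 100*v^2 + 1)^(3/2).
At (u, v) = (-1, -1): H = 81*sqrt(165)/3025.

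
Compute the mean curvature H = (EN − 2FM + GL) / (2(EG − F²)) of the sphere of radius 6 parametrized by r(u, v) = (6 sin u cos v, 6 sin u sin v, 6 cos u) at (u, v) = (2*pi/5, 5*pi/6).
H = -1/6

With E = 36, F = 0, G = 36*sin(u)^2, L = -6*sin(u)/Abs(sin(u)), M = 0, N = -6*sin(u)^3/Abs(sin(u)), assemble
  H = (EN − 2FM + GL) / (2(EG − F²)) = -sin(u)/(6*Abs(sin(u))).
At (u, v) = (2*pi/5, 5*pi/6): H = -1/6.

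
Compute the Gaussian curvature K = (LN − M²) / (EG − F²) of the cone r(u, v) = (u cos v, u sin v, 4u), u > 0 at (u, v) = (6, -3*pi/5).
K = 0

Coefficients of the first fundamental form: E = 17, F = 0, G = u^2.
Coefficients of the second fundamental form: L = 0, M = 0, N = 4*sqrt(17)*u^2/(17*Abs(u)).
Assemble K = (LN − M²)/(EG − F²) = 0. At (u, v) = (6, -3*pi/5): K = 0.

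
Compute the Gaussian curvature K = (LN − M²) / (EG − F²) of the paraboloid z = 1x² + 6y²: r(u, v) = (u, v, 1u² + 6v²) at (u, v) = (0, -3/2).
K = 24/105625

Coefficients of the first fundamental form: E = 4*u^2 + 1, F = 24*u*v, G = 144*v^2 + 1.
Coefficients of the second fundamental form: L = 2/sqrt(4*u^2 + 144*v^2 + 1), M = 0, N = 12/sqrt(4*u^2 + 144*v^2 + 1).
Assemble K = (LN − M²)/(EG − F²) = 24/(16*u^4 + 1152*u^2*v^2 + 8*u^2 + 20736*v^4 + 288*v^2 + 1). At (u, v) = (0, -3/2): K = 24/105625.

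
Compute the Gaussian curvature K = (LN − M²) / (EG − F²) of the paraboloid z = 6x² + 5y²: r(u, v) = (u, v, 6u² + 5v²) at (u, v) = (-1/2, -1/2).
K = 30/961

Coefficients of the first fundamental form: E = 144*u^2 + 1, F = 120*u*v, G = 100*v^2 + 1.
Coefficients of the second fundamental form: L = 12/sqrt(144*u^2 + 100*v^2 + 1), M = 0, N = 10/sqrt(144*u^2 + 100*v^2 + 1).
Assemble K = (LN − M²)/(EG − F²) = 120/(20736*u^4 + 28800*u^2*v^2 + 288*u^2 + 10000*v^4 + 200*v^2 + 1). At (u, v) = (-1/2, -1/2): K = 30/961.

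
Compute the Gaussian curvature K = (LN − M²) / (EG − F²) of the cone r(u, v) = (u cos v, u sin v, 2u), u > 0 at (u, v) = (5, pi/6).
K = 0

Coefficients of the first fundamental form: E = 5, F = 0, G = u^2.
Coefficients of the second fundamental form: L = 0, M = 0, N = 2*sqrt(5)*u^2/(5*Abs(u)).
Assemble K = (LN − M²)/(EG − F²) = 0. At (u, v) = (5, pi/6): K = 0.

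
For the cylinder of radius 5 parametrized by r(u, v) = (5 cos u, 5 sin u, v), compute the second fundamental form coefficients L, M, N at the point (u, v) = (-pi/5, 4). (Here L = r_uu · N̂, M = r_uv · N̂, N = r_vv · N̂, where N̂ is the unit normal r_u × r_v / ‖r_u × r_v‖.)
L = -5;  M = 0;  N = 0

Compute the unit normal N̂(u, v) = (cos(u), sin(u), 0), and the second partials r_uu, r_uv, r_vv. Take dot products:
  L(u, v) = r_uu · N̂ = -5,
  M(u, v) = r_uv · N̂ = 0,
  N(u, v) = r_vv · N̂ = 0.
Evaluating at (u, v) = (-pi/5, 4):
  L = -5, M = 0, N = 0.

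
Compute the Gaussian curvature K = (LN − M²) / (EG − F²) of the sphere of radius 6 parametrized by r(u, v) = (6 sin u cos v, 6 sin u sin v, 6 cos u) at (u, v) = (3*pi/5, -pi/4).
K = 1/36

Coefficients of the first fundamental form: E = 36, F = 0, G = 36*sin(u)^2.
Coefficients of the second fundamental form: L = -6*sin(u)/Abs(sin(u)), M = 0, N = -6*sin(u)^3/Abs(sin(u)).
Assemble K = (LN − M²)/(EG − F²) = 1/36. At (u, v) = (3*pi/5, -pi/4): K = 1/36.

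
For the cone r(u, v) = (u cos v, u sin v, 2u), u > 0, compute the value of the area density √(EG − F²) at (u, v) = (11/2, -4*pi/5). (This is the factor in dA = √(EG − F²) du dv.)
√(EG − F²)|_{(11/2, -4*pi/5)} = 11*sqrt(5)/2

E = 5, F = 0, G = u^2, so EG − F² = 5*u^2. Taking the positive square root: √(EG − F²) = sqrt(5)*Abs(u). At (u, v) = (11/2, -4*pi/5): 11*sqrt(5)/2.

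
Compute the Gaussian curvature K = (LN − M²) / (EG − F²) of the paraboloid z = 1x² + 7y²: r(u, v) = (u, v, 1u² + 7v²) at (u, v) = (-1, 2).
K = 28/622521

Coefficients of the first fundamental form: E = 4*u^2 + 1, F = 28*u*v, G = 196*v^2 + 1.
Coefficients of the second fundamental form: L = 2/sqrt(4*u^2 + 196*v^2 + 1), M = 0, N = 14/sqrt(4*u^2 + 196*v^2 + 1).
Assemble K = (LN − M²)/(EG − F²) = 28/(16*u^4 + 1568*u^2*v^2 + 8*u^2 + 38416*v^4 + 392*v^2 + 1). At (u, v) = (-1, 2): K = 28/622521.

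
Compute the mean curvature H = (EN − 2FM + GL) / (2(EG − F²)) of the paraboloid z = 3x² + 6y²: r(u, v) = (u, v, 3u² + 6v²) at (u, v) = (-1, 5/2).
H = 2925*sqrt(937)/877969

With E = 36*u^2 + 1, F = 72*u*v, G = 144*v^2 + 1, L = 6/sqrt(36*u^2 + 144*v^2 + 1), M = 0, N = 12/sqrt(36*u^2 + 144*v^2 + 1), assemble
  H = (EN − 2FM + GL) / (2(EG − F²)) = 9*(24*u^2 + 48*v^2 + 1)/(36*u^2 + 144*v^2 + 1)^(3/2).
At (u, v) = (-1, 5/2): H = 2925*sqrt(937)/877969.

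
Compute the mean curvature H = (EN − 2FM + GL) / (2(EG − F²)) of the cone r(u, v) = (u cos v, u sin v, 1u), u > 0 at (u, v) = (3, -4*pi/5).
H = sqrt(2)/12

With E = 2, F = 0, G = u^2, L = 0, M = 0, N = sqrt(2)*u^2/(2*Abs(u)), assemble
  H = (EN − 2FM + GL) / (2(EG − F²)) = sqrt(2)/(4*Abs(u)).
At (u, v) = (3, -4*pi/5): H = sqrt(2)/12.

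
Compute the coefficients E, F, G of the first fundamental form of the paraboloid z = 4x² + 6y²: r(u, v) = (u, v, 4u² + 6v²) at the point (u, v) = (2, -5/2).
E = 257;  F = -480;  G = 901

Partials: r_u = (1, 0, 8*u), r_v = (0, 1, 12*v). As functions of (u, v):
  E = r_u · r_u = 64*u^2 + 1,
  F = r_u · r_v = 96*u*v,
  G = r_v · r_v = 144*v^2 + 1.
Evaluating at (u, v) = (2, -5/2): E = 257, F = -480, G = 901.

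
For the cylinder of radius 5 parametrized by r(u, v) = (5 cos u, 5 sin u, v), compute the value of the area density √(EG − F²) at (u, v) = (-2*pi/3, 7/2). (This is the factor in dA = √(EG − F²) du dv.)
√(EG − F²)|_{(-2*pi/3, 7/2)} = 5

E = 25, F = 0, G = 1, so EG − F² = 25. Taking the positive square root: √(EG − F²) = 5. At (u, v) = (-2*pi/3, 7/2): 5.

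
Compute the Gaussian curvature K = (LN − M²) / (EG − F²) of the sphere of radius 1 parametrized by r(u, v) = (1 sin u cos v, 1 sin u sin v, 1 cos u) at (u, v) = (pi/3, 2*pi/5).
K = 1

Coefficients of the first fundamental form: E = 1, F = 0, G = sin(u)^2.
Coefficients of the second fundamental form: L = -sin(u)/Abs(sin(u)), M = 0, N = -sin(u)^3/Abs(sin(u)).
Assemble K = (LN − M²)/(EG − F²) = 1. At (u, v) = (pi/3, 2*pi/5): K = 1.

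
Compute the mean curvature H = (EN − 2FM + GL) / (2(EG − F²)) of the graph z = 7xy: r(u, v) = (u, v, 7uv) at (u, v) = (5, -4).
H = 343*sqrt(2010)/202005

With E = 49*v^2 + 1, F = 49*u*v, G = 49*u^2 + 1, L = 0, M = 7/sqrt(49*u^2 + 49*v^2 + 1), N = 0, assemble
  H = (EN − 2FM + GL) / (2(EG − F²)) = -343*u*v/(49*u^2 + 49*v^2 + 1)^(3/2).
At (u, v) = (5, -4): H = 343*sqrt(2010)/202005.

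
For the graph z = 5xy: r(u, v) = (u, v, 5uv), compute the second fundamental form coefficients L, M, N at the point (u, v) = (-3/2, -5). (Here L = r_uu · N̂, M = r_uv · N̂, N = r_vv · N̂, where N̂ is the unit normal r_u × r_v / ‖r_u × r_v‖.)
L = 0;  M = 10*sqrt(2729)/2729;  N = 0

Compute the unit normal N̂(u, v) = (-5*v/sqrt(25*u^2 + 25*v^2 + 1), -5*u/sqrt(25*u^2 + 25*v^2 + 1), 1/sqrt(25*u^2 + 25*v^2 + 1)), and the second partials r_uu, r_uv, r_vv. Take dot products:
  L(u, v) = r_uu · N̂ = 0,
  M(u, v) = r_uv · N̂ = 5/sqrt(25*u^2 + 25*v^2 + 1),
  N(u, v) = r_vv · N̂ = 0.
Evaluating at (u, v) = (-3/2, -5):
  L = 0, M = 10*sqrt(2729)/2729, N = 0.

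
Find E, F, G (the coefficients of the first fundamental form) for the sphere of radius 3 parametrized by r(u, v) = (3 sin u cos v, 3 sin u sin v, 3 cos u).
E = 9;  F = 0;  G = 9*sin(u)^2

Compute partials: r_u = (3*cos(u)*cos(v), 3*sin(v)*cos(u), -3*sin(u)), r_v = (-3*sin(u)*sin(v), 3*sin(u)*cos(v), 0). Then
  E = r_u · r_u = 9,
  F = r_u · r_v = 0,
  G = r_v · r_v = 9*sin(u)^2.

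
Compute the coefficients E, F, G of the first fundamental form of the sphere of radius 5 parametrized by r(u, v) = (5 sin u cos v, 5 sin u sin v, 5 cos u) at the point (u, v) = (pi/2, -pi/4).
E = 25;  F = 0;  G = 25

Partials: r_u = (5*cos(u)*cos(v), 5*sin(v)*cos(u), -5*sin(u)), r_v = (-5*sin(u)*sin(v), 5*sin(u)*cos(v), 0). As functions of (u, v):
  E = r_u · r_u = 25,
  F = r_u · r_v = 0,
  G = r_v · r_v = 25*sin(u)^2.
Evaluating at (u, v) = (pi/2, -pi/4): E = 25, F = 0, G = 25.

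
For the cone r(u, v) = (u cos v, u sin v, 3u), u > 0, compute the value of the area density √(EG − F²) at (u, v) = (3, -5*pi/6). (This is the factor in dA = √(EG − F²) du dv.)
√(EG − F²)|_{(3, -5*pi/6)} = 3*sqrt(10)

E = 10, F = 0, G = u^2, so EG − F² = 10*u^2. Taking the positive square root: √(EG − F²) = sqrt(10)*Abs(u). At (u, v) = (3, -5*pi/6): 3*sqrt(10).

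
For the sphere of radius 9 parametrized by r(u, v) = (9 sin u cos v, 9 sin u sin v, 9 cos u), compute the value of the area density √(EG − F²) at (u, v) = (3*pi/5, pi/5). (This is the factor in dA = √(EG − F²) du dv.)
√(EG − F²)|_{(3*pi/5, pi/5)} = 81*sqrt(2*sqrt(5) + 10)/4

E = 81, F = 0, G = 81*sin(u)^2, so EG − F² = 6561*sin(u)^2. Taking the positive square root: √(EG − F²) = 81*Abs(sin(u)). At (u, v) = (3*pi/5, pi/5): 81*sqrt(2*sqrt(5) + 10)/4.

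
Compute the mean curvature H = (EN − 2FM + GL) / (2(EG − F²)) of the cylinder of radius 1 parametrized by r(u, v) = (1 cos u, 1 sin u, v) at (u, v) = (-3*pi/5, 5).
H = -1/2

With E = 1, F = 0, G = 1, L = -1, M = 0, N = 0, assemble
  H = (EN − 2FM + GL) / (2(EG − F²)) = -1/2.
At (u, v) = (-3*pi/5, 5): H = -1/2.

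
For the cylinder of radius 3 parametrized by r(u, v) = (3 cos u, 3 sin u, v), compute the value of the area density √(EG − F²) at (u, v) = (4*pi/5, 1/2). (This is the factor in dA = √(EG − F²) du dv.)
√(EG − F²)|_{(4*pi/5, 1/2)} = 3

E = 9, F = 0, G = 1, so EG − F² = 9. Taking the positive square root: √(EG − F²) = 3. At (u, v) = (4*pi/5, 1/2): 3.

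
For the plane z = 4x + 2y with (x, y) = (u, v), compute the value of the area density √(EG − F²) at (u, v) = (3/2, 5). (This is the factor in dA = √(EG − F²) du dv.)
√(EG − F²)|_{(3/2, 5)} = sqrt(21)

E = 17, F = 8, G = 5, so EG − F² = 21. Taking the positive square root: √(EG − F²) = sqrt(21). At (u, v) = (3/2, 5): sqrt(21).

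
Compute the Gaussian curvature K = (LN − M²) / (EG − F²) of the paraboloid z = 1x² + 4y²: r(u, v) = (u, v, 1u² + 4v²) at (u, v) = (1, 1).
K = 16/4761

Coefficients of the first fundamental form: E = 4*u^2 + 1, F = 16*u*v, G = 64*v^2 + 1.
Coefficients of the second fundamental form: L = 2/sqrt(4*u^2 + 64*v^2 + 1), M = 0, N = 8/sqrt(4*u^2 + 64*v^2 + 1).
Assemble K = (LN − M²)/(EG − F²) = 16/(16*u^4 + 512*u^2*v^2 + 8*u^2 + 4096*v^4 + 128*v^2 + 1). At (u, v) = (1, 1): K = 16/4761.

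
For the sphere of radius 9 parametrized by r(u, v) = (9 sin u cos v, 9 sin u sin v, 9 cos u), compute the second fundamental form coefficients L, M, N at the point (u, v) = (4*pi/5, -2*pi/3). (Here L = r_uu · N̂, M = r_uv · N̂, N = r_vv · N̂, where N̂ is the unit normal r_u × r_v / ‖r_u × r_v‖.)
L = -9;  M = 0;  N = -45/8 + 9*sqrt(5)/8

Compute the unit normal N̂(u, v) = (sin(u)^2*cos(v)/Abs(sin(u)), sin(u)^2*sin(v)/Abs(sin(u)), sin(2*u)/(2*Abs(sin(u)))), and the second partials r_uu, r_uv, r_vv. Take dot products:
  L(u, v) = r_uu · N̂ = -9*sin(u)/Abs(sin(u)),
  M(u, v) = r_uv · N̂ = 0,
  N(u, v) = r_vv · N̂ = -9*sin(u)^3/Abs(sin(u)).
Evaluating at (u, v) = (4*pi/5, -2*pi/3):
  L = -9, M = 0, N = -45/8 + 9*sqrt(5)/8.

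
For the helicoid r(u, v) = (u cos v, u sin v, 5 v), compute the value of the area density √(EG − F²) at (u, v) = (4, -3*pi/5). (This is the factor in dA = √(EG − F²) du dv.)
√(EG − F²)|_{(4, -3*pi/5)} = sqrt(41)

E = 1, F = 0, G = u^2 + 25, so EG − F² = u^2 + 25. Taking the positive square root: √(EG − F²) = sqrt(u^2 + 25). At (u, v) = (4, -3*pi/5): sqrt(41).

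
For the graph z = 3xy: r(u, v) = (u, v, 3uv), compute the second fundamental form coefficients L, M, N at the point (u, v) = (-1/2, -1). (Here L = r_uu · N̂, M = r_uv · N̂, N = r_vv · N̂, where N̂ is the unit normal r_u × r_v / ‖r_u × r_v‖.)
L = 0;  M = 6/7;  N = 0

Compute the unit normal N̂(u, v) = (-3*v/sqrt(9*u^2 + 9*v^2 + 1), -3*u/sqrt(9*u^2 + 9*v^2 + 1), 1/sqrt(9*u^2 + 9*v^2 + 1)), and the second partials r_uu, r_uv, r_vv. Take dot products:
  L(u, v) = r_uu · N̂ = 0,
  M(u, v) = r_uv · N̂ = 3/sqrt(9*u^2 + 9*v^2 + 1),
  N(u, v) = r_vv · N̂ = 0.
Evaluating at (u, v) = (-1/2, -1):
  L = 0, M = 6/7, N = 0.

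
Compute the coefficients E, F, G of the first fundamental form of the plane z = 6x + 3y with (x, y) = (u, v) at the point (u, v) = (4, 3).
E = 37;  F = 18;  G = 10

Partials: r_u = (1, 0, 6), r_v = (0, 1, 3). As functions of (u, v):
  E = r_u · r_u = 37,
  F = r_u · r_v = 18,
  G = r_v · r_v = 10.
Evaluating at (u, v) = (4, 3): E = 37, F = 18, G = 10.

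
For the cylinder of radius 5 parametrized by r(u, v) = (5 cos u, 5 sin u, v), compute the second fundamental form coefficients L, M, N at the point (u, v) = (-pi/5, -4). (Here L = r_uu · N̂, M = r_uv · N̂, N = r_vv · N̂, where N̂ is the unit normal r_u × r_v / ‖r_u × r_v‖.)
L = -5;  M = 0;  N = 0

Compute the unit normal N̂(u, v) = (cos(u), sin(u), 0), and the second partials r_uu, r_uv, r_vv. Take dot products:
  L(u, v) = r_uu · N̂ = -5,
  M(u, v) = r_uv · N̂ = 0,
  N(u, v) = r_vv · N̂ = 0.
Evaluating at (u, v) = (-pi/5, -4):
  L = -5, M = 0, N = 0.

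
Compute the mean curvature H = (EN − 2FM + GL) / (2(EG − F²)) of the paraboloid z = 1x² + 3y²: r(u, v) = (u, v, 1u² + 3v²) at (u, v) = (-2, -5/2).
H = 277*sqrt(2)/5324

With E = 4*u^2 + 1, F = 12*u*v, G = 36*v^2 + 1, L = 2/sqrt(4*u^2 + 36*v^2 + 1), M = 0, N = 6/sqrt(4*u^2 + 36*v^2 + 1), assemble
  H = (EN − 2FM + GL) / (2(EG − F²)) = 4*(3*u^2 + 9*v^2 + 1)/(4*u^2 + 36*v^2 + 1)^(3/2).
At (u, v) = (-2, -5/2): H = 277*sqrt(2)/5324.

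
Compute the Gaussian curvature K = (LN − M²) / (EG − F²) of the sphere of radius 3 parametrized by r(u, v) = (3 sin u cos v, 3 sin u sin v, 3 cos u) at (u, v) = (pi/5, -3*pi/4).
K = 1/9

Coefficients of the first fundamental form: E = 9, F = 0, G = 9*sin(u)^2.
Coefficients of the second fundamental form: L = -3*sin(u)/Abs(sin(u)), M = 0, N = -3*sin(u)^3/Abs(sin(u)).
Assemble K = (LN − M²)/(EG − F²) = 1/9. At (u, v) = (pi/5, -3*pi/4): K = 1/9.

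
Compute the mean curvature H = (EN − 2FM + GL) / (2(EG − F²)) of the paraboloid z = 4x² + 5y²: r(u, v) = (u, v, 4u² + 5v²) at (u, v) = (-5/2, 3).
H = 5609*sqrt(1301)/1692601

With E = 64*u^2 + 1, F = 80*u*v, G = 100*v^2 + 1, L = 8/sqrt(64*u^2 + 100*v^2 + 1), M = 0, N = 10/sqrt(64*u^2 + 100*v^2 + 1), assemble
  H = (EN − 2FM + GL) / (2(EG − F²)) = (320*u^2 + 400*v^2 + 9)/(64*u^2 + 100*v^2 + 1)^(3/2).
At (u, v) = (-5/2, 3): H = 5609*sqrt(1301)/1692601.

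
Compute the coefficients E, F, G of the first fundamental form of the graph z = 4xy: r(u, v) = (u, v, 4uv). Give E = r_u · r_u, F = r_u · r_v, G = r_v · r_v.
E = 16*v^2 + 1;  F = 16*u*v;  G = 16*u^2 + 1

Compute partials: r_u = (1, 0, 4*v), r_v = (0, 1, 4*u). Then
  E = r_u · r_u = 16*v^2 + 1,
  F = r_u · r_v = 16*u*v,
  G = r_v · r_v = 16*u^2 + 1.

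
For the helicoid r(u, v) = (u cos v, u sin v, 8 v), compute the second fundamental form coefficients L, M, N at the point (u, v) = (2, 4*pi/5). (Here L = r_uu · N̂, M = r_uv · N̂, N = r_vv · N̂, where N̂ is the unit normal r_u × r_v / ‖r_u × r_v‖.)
L = 0;  M = -4*sqrt(17)/17;  N = 0

Compute the unit normal N̂(u, v) = (8*sin(v)/sqrt(u^2 + 64), -8*cos(v)/sqrt(u^2 + 64), u/sqrt(u^2 + 64)), and the second partials r_uu, r_uv, r_vv. Take dot products:
  L(u, v) = r_uu · N̂ = 0,
  M(u, v) = r_uv · N̂ = -8/sqrt(u^2 + 64),
  N(u, v) = r_vv · N̂ = 0.
Evaluating at (u, v) = (2, 4*pi/5):
  L = 0, M = -4*sqrt(17)/17, N = 0.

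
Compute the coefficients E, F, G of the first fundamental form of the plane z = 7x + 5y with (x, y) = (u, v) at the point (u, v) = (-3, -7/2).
E = 50;  F = 35;  G = 26

Partials: r_u = (1, 0, 7), r_v = (0, 1, 5). As functions of (u, v):
  E = r_u · r_u = 50,
  F = r_u · r_v = 35,
  G = r_v · r_v = 26.
Evaluating at (u, v) = (-3, -7/2): E = 50, F = 35, G = 26.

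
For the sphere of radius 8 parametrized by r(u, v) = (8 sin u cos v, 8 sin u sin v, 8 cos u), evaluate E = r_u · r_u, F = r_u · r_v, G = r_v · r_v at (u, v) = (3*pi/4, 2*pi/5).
E = 64;  F = 0;  G = 32

Partials: r_u = (8*cos(u)*cos(v), 8*sin(v)*cos(u), -8*sin(u)), r_v = (-8*sin(u)*sin(v), 8*sin(u)*cos(v), 0). As functions of (u, v):
  E = r_u · r_u = 64,
  F = r_u · r_v = 0,
  G = r_v · r_v = 64*sin(u)^2.
Evaluating at (u, v) = (3*pi/4, 2*pi/5): E = 64, F = 0, G = 32.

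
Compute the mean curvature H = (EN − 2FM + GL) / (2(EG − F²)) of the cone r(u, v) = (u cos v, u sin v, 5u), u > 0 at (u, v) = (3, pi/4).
H = 5*sqrt(26)/156

With E = 26, F = 0, G = u^2, L = 0, M = 0, N = 5*sqrt(26)*u^2/(26*Abs(u)), assemble
  H = (EN − 2FM + GL) / (2(EG − F²)) = 5*sqrt(26)/(52*Abs(u)).
At (u, v) = (3, pi/4): H = 5*sqrt(26)/156.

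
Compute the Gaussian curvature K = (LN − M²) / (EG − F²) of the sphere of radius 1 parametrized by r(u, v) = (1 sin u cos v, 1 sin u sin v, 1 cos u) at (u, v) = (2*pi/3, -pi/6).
K = 1

Coefficients of the first fundamental form: E = 1, F = 0, G = sin(u)^2.
Coefficients of the second fundamental form: L = -sin(u)/Abs(sin(u)), M = 0, N = -sin(u)^3/Abs(sin(u)).
Assemble K = (LN − M²)/(EG − F²) = 1. At (u, v) = (2*pi/3, -pi/6): K = 1.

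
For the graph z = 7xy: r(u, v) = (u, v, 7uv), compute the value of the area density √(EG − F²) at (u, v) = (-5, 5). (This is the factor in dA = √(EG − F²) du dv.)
√(EG − F²)|_{(-5, 5)} = sqrt(2451)

E = 49*v^2 + 1, F = 49*u*v, G = 49*u^2 + 1, so EG − F² = 49*u^2 + 49*v^2 + 1. Taking the positive square root: √(EG − F²) = sqrt(49*u^2 + 49*v^2 + 1). At (u, v) = (-5, 5): sqrt(2451).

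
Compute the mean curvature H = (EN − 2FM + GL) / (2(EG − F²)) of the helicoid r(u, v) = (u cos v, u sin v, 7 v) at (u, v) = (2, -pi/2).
H = 0

With E = 1, F = 0, G = u^2 + 49, L = 0, M = -7/sqrt(u^2 + 49), N = 0, assemble
  H = (EN − 2FM + GL) / (2(EG − F²)) = 0.
At (u, v) = (2, -pi/2): H = 0.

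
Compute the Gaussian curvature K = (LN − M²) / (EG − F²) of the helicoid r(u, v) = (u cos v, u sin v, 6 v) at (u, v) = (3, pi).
K = -4/225

Coefficients of the first fundamental form: E = 1, F = 0, G = u^2 + 36.
Coefficients of the second fundamental form: L = 0, M = -6/sqrt(u^2 + 36), N = 0.
Assemble K = (LN − M²)/(EG − F²) = -36/(u^2 + 36)^2. At (u, v) = (3, pi): K = -4/225.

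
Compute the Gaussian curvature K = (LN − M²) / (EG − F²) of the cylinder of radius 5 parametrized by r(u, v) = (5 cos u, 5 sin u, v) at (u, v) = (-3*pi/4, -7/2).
K = 0

Coefficients of the first fundamental form: E = 25, F = 0, G = 1.
Coefficients of the second fundamental form: L = -5, M = 0, N = 0.
Assemble K = (LN − M²)/(EG − F²) = 0. At (u, v) = (-3*pi/4, -7/2): K = 0.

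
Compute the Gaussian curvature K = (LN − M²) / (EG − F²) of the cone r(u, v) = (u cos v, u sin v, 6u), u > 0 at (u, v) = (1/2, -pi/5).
K = 0

Coefficients of the first fundamental form: E = 37, F = 0, G = u^2.
Coefficients of the second fundamental form: L = 0, M = 0, N = 6*sqrt(37)*u^2/(37*Abs(u)).
Assemble K = (LN − M²)/(EG − F²) = 0. At (u, v) = (1/2, -pi/5): K = 0.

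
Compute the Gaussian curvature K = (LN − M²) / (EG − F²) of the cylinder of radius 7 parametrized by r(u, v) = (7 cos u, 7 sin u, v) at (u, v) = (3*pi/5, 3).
K = 0

Coefficients of the first fundamental form: E = 49, F = 0, G = 1.
Coefficients of the second fundamental form: L = -7, M = 0, N = 0.
Assemble K = (LN − M²)/(EG − F²) = 0. At (u, v) = (3*pi/5, 3): K = 0.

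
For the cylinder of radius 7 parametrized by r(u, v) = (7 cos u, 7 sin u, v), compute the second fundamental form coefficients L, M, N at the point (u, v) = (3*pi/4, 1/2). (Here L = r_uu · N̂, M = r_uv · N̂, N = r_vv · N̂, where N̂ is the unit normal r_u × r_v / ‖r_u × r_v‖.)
L = -7;  M = 0;  N = 0

Compute the unit normal N̂(u, v) = (cos(u), sin(u), 0), and the second partials r_uu, r_uv, r_vv. Take dot products:
  L(u, v) = r_uu · N̂ = -7,
  M(u, v) = r_uv · N̂ = 0,
  N(u, v) = r_vv · N̂ = 0.
Evaluating at (u, v) = (3*pi/4, 1/2):
  L = -7, M = 0, N = 0.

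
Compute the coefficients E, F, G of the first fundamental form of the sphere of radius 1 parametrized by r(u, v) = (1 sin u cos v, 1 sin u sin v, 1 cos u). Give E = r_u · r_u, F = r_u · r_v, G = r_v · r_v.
E = 1;  F = 0;  G = sin(u)^2

Compute partials: r_u = (cos(u)*cos(v), sin(v)*cos(u), -sin(u)), r_v = (-sin(u)*sin(v), sin(u)*cos(v), 0). Then
  E = r_u · r_u = 1,
  F = r_u · r_v = 0,
  G = r_v · r_v = sin(u)^2.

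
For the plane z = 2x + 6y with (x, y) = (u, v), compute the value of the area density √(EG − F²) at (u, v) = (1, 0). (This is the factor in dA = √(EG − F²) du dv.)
√(EG − F²)|_{(1, 0)} = sqrt(41)

E = 5, F = 12, G = 37, so EG − F² = 41. Taking the positive square root: √(EG − F²) = sqrt(41). At (u, v) = (1, 0): sqrt(41).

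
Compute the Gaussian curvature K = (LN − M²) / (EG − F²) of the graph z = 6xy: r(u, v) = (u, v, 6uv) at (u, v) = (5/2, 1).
K = -9/17161

Coefficients of the first fundamental form: E = 36*v^2 + 1, F = 36*u*v, G = 36*u^2 + 1.
Coefficients of the second fundamental form: L = 0, M = 6/sqrt(36*u^2 + 36*v^2 + 1), N = 0.
Assemble K = (LN − M²)/(EG − F²) = -36/(1296*u^4 + 2592*u^2*v^2 + 72*u^2 + 1296*v^4 + 72*v^2 + 1). At (u, v) = (5/2, 1): K = -9/17161.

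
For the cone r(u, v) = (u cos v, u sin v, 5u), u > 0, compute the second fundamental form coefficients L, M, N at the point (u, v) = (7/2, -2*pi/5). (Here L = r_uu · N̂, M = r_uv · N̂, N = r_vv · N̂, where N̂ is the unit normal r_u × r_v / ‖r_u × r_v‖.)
L = 0;  M = 0;  N = 35*sqrt(26)/52

Compute the unit normal N̂(u, v) = (-5*sqrt(26)*u*cos(v)/(26*Abs(u)), -5*sqrt(26)*u*sin(v)/(26*Abs(u)), sqrt(26)*u/(26*Abs(u))), and the second partials r_uu, r_uv, r_vv. Take dot products:
  L(u, v) = r_uu · N̂ = 0,
  M(u, v) = r_uv · N̂ = 0,
  N(u, v) = r_vv · N̂ = 5*sqrt(26)*u^2/(26*Abs(u)).
Evaluating at (u, v) = (7/2, -2*pi/5):
  L = 0, M = 0, N = 35*sqrt(26)/52.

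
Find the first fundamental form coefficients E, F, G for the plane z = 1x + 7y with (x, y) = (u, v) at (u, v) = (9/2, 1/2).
E = 2;  F = 7;  G = 50

Partials: r_u = (1, 0, 1), r_v = (0, 1, 7). As functions of (u, v):
  E = r_u · r_u = 2,
  F = r_u · r_v = 7,
  G = r_v · r_v = 50.
Evaluating at (u, v) = (9/2, 1/2): E = 2, F = 7, G = 50.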